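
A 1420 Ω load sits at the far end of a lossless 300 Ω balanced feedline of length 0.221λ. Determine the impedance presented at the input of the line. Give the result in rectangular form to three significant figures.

Z_in ≈ 65.4 − j52.7 Ω

βl = 2π × 0.221 = 79.6°
tan(βl) = tan(79.6°) = 5.43
Z_in = Z_0·(Z_L + jZ_0·tanβl)/(Z_0 + jZ_L·tanβl)
     = 300·(1420 + j1630)/(300 + j7710)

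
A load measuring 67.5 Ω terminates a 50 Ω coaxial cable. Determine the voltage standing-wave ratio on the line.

VSWR ≈ 1.35

Γ = (67.5 − 50)/(67.5 + 50) = 0.149
VSWR = (1 + 0.149)/(1 − 0.149)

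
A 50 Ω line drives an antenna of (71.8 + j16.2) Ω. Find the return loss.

Γ = (21.8 + j16.2)/(121.8 + j16.2), |Γ| = 0.221
RL = −20·log₁₀|Γ| = −20·log₁₀(0.221)

RL ≈ 13.1 dB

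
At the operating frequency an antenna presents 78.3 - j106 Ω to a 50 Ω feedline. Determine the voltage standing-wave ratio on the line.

VSWR ≈ 4.87

Γ = (Z_L − Z_0)/(Z_L + Z_0) = (28.3 − j106)/(128.3 − j106)
|Γ| = 110/166 = 0.659
VSWR = (1 + |Γ|)/(1 − |Γ|) = 1.66/0.341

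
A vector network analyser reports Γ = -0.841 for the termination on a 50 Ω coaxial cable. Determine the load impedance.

Z_L = Z_0·(1 + Γ)/(1 − Γ) = 50·(0.159)/(1.84)

Z_L ≈ 4.32 Ω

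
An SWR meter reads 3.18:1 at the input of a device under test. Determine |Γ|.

|Γ| = (S − 1)/(S + 1) = (3.18 − 1)/(3.18 + 1) = 2.18/4.18

|Γ| ≈ 0.522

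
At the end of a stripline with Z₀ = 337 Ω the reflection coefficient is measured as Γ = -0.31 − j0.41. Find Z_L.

Z_L = Z_0·(1 + Γ)/(1 − Γ) = 337·(0.69 − j0.41)/(1.31 + j0.41)

Z_L ≈ 132 − j147 Ω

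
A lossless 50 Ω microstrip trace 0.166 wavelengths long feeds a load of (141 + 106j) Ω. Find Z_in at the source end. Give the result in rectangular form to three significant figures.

βl = 2π × 0.166 = 59.8°
tan(βl) = tan(59.8°) = 1.72
Z_in = Z_0·(Z_L + jZ_0·tanβl)/(Z_0 + jZ_L·tanβl)
     = 50·(141 + j192)/(-132 + j242)

Z_in ≈ 18.3 − j39.1 Ω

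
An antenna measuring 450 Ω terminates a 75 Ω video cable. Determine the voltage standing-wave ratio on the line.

Γ = (450 − 75)/(450 + 75) = 0.714
VSWR = (1 + 0.714)/(1 − 0.714)

VSWR ≈ 6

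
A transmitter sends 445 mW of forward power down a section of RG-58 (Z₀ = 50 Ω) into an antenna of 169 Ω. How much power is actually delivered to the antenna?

P_delivered ≈ 314 mW

Γ = (169 − 50)/(169 + 50) = 0.543
|Γ|² = 0.295
P_refl = |Γ|²·P_inc = 131 mW, P_del = (1 − |Γ|²)·P_inc = 314 mW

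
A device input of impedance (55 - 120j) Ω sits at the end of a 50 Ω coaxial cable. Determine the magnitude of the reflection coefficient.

|Γ| ≈ 0.753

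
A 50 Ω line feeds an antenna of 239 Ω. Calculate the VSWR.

VSWR ≈ 4.78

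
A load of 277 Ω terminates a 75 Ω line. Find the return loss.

Γ = (277 − 75)/(277 + 75) = 0.574
RL = −20·log₁₀|Γ| = −20·log₁₀(0.574)

RL ≈ 4.82 dB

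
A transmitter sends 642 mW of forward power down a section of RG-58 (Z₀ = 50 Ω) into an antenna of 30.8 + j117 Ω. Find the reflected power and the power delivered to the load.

|Γ| = |(-19.2 + j117)/(80.8 + j117)| = 0.834
|Γ|² = 0.695
P_refl = |Γ|²·P_inc = 446 mW, P_del = (1 − |Γ|²)·P_inc = 196 mW

P_reflected ≈ 446 mW; P_delivered ≈ 196 mW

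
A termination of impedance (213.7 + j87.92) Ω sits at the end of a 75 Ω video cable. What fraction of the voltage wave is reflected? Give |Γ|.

Γ = (Z_L − Z_0)/(Z_L + Z_0) = (138.7 + j87.92)/(288.7 + j87.92)
|Γ| = 164/302

|Γ| ≈ 0.544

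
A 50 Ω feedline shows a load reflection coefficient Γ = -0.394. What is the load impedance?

Z_L ≈ 21.7 Ω

Z_L = Z_0·(1 + Γ)/(1 − Γ) = 50·(0.606)/(1.39)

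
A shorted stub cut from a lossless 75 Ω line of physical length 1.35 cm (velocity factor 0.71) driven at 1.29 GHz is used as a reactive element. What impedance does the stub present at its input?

Z_in ≈ +j42.3 Ω

λ = v/f = 0.71·c / 1.29 GHz = 0.165 m
βl = 2π·l/λ = 2π × 0.0818 = 29.4°
tan(βl) = 0.564
For a shorted stub, Z_in = jZ_0·tan(βl)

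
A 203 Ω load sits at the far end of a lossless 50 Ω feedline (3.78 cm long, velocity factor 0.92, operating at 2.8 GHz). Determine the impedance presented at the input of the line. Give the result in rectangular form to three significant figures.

Z_in ≈ 25.6 + j48.6 Ω

λ = v/f = 0.92·c / 2.8 GHz = 0.0986 m
βl = 2π·l/λ = 2π × 0.383 = 138°
tan(βl) = tan(138°) = -0.899
Z_in = Z_0·(Z_L + jZ_0·tanβl)/(Z_0 + jZ_L·tanβl)
     = 50·(203 − j44.9)/(50 − j182)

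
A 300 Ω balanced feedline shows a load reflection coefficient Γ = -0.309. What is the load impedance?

Z_L = Z_0·(1 + Γ)/(1 − Γ) = 300·(0.691)/(1.31)

Z_L ≈ 158 Ω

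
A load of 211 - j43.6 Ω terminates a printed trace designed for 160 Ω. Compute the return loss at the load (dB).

RL ≈ 14.9 dB

Γ = (51 − j43.6)/(371 − j43.6), |Γ| = 0.18
RL = −20·log₁₀|Γ| = −20·log₁₀(0.18)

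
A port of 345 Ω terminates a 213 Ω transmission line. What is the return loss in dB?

Γ = (345 − 213)/(345 + 213) = 0.237
RL = −20·log₁₀|Γ| = −20·log₁₀(0.237)

RL ≈ 12.5 dB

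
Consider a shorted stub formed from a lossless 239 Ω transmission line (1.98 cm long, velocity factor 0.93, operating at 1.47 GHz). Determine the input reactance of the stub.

λ = v/f = 0.93·c / 1.47 GHz = 0.19 m
βl = 2π·l/λ = 2π × 0.104 = 37.6°
tan(βl) = 0.769
For a shorted stub, Z_in = jZ_0·tan(βl)

X_in ≈ 184 Ω (inductive)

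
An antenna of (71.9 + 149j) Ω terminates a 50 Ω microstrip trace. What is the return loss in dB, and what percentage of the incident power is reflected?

Γ = (21.9 + j149)/(121.9 + j149), |Γ| = 0.782
RL = −20·log₁₀(0.782) = 2.13 dB
P_refl/P_inc = |Γ|² = 0.612

RL ≈ 2.13 dB; 61.2% of incident power reflected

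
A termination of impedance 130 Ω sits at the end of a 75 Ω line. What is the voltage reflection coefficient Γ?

Γ = (Z_L − Z_0)/(Z_L + Z_0) = (130 − 75)/(130 + 75) = 55/205

Γ = 0.268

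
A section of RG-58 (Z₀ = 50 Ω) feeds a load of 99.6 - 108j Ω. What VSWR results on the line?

VSWR ≈ 4.62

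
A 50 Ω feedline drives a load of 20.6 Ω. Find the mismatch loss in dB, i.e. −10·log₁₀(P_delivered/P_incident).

mismatch loss ≈ 0.827 dB

Γ = (20.6 − 50)/(20.6 + 50) = -0.416
|Γ|² = 0.173, so P_del/P_inc = 1 − |Γ|² = 0.827
ML = −10·log₁₀(1 − |Γ|²)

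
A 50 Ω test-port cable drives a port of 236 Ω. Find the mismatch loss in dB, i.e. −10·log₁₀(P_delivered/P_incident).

Γ = (236 − 50)/(236 + 50) = 0.65
|Γ|² = 0.423, so P_del/P_inc = 1 − |Γ|² = 0.577
ML = −10·log₁₀(1 − |Γ|²)

mismatch loss ≈ 2.39 dB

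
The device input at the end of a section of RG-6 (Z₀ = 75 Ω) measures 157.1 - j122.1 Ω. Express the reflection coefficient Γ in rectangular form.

Γ ≈ 0.494 − j0.266

Γ = (Z_L − Z_0)/(Z_L + Z_0) = (82.1 − j122.1)/(232.1 − j122.1)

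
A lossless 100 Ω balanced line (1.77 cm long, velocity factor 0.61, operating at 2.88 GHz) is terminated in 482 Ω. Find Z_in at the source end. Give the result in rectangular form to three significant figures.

Z_in ≈ 21.4 + j17.3 Ω

λ = v/f = 0.61·c / 2.88 GHz = 0.0635 m
βl = 2π·l/λ = 2π × 0.279 = 100°
tan(βl) = tan(100°) = -5.51
Z_in = Z_0·(Z_L + jZ_0·tanβl)/(Z_0 + jZ_L·tanβl)
     = 100·(482 − j551)/(100 − j2660)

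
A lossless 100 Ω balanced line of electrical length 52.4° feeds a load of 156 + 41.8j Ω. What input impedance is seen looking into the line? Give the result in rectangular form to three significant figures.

tan(βl) = tan(52.4°) = 1.3
Z_in = Z_0·(Z_L + jZ_0·tanβl)/(Z_0 + jZ_L·tanβl)
     = 100·(156 + j172)/(45.7 + j203)

Z_in ≈ 97.2 − j55.1 Ω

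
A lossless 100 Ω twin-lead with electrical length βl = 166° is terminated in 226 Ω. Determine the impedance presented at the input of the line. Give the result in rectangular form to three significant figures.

Z_in ≈ 182 + j77.7 Ω

tan(βl) = tan(166°) = -0.249
Z_in = Z_0·(Z_L + jZ_0·tanβl)/(Z_0 + jZ_L·tanβl)
     = 100·(226 − j24.9)/(100 − j56.3)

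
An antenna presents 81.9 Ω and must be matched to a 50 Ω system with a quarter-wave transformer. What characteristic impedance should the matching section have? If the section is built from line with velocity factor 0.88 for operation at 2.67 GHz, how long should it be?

Z_qwt ≈ 64 Ω; length ≈ 2.47 cm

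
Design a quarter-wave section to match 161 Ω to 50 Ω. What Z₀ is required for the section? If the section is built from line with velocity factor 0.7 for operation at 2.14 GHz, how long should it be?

Z_qwt ≈ 89.7 Ω; length ≈ 2.45 cm

Z_qwt = √(Z_0·R_L) = √(50 × 161) = √8050
λ = 0.7·c/f = 0.0981 m, so l = λ/4 = 0.0245 m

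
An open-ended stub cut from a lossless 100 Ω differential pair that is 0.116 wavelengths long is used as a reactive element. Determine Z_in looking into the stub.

Z_in ≈ −j112 Ω

βl = 2π × 0.116 = 41.8°
tan(βl) = 0.893
For an open-ended stub, Z_in = −jZ_0·cot(βl) = −jZ_0/tan(βl)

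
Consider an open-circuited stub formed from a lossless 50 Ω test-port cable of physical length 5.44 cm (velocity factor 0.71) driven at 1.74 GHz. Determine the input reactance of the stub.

X_in ≈ 137 Ω (inductive)

λ = v/f = 0.71·c / 1.74 GHz = 0.122 m
βl = 2π·l/λ = 2π × 0.444 = 160°
tan(βl) = -0.364
For an open-circuited stub, Z_in = −jZ_0·cot(βl) = −jZ_0/tan(βl)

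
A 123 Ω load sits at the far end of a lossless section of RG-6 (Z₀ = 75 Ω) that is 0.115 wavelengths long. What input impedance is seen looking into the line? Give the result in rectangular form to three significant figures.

Z_in ≈ 70.7 − j36.1 Ω

βl = 2π × 0.115 = 41.4°
tan(βl) = tan(41.4°) = 0.882
Z_in = Z_0·(Z_L + jZ_0·tanβl)/(Z_0 + jZ_L·tanβl)
     = 75·(123 + j66.1)/(75 + j108)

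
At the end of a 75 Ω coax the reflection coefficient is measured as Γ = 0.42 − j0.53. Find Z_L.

Z_L = Z_0·(1 + Γ)/(1 − Γ) = 75·(1.42 − j0.53)/(0.58 + j0.53)

Z_L ≈ 65.9 − j129 Ω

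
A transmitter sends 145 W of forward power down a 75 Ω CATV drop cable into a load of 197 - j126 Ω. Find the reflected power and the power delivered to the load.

P_reflected ≈ 49.6 W; P_delivered ≈ 95.4 W

|Γ| = |(122 − j126)/(272 − j126)| = 0.585
|Γ|² = 0.342
P_refl = |Γ|²·P_inc = 49.6 W, P_del = (1 − |Γ|²)·P_inc = 95.4 W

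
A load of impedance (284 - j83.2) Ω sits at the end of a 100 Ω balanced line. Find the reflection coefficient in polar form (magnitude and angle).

Γ = (Z_L − Z_0)/(Z_L + Z_0) = (184 − j83.2)/(384 − j83.2)
|Γ| = 202/393 = 0.514

Γ ≈ 0.514 ∠ -12.1°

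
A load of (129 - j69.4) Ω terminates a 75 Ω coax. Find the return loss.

RL ≈ 7.79 dB

Γ = (54 − j69.4)/(204 − j69.4), |Γ| = 0.408
RL = −20·log₁₀|Γ| = −20·log₁₀(0.408)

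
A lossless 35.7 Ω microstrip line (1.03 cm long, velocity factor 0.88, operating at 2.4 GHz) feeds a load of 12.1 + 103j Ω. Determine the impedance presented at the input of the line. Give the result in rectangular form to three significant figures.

Z_in ≈ 19.3 − j132 Ω

λ = v/f = 0.88·c / 2.4 GHz = 0.11 m
βl = 2π·l/λ = 2π × 0.0936 = 33.7°
tan(βl) = tan(33.7°) = 0.667
Z_in = Z_0·(Z_L + jZ_0·tanβl)/(Z_0 + jZ_L·tanβl)
     = 35.7·(12.1 + j127)/(-33 + j8.07)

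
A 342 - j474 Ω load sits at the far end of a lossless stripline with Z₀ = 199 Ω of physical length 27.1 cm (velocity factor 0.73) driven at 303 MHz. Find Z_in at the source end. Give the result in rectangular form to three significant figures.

Z_in ≈ 140 + j312 Ω

λ = v/f = 0.73·c / 303 MHz = 0.723 m
βl = 2π·l/λ = 2π × 0.375 = 135°
tan(βl) = tan(135°) = -1
Z_in = Z_0·(Z_L + jZ_0·tanβl)/(Z_0 + jZ_L·tanβl)
     = 199·(342 − j673)/(-275 − j342)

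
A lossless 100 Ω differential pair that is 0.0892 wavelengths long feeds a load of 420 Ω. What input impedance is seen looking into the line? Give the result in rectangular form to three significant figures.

Z_in ≈ 73.7 − j131 Ω

βl = 2π × 0.0892 = 32.1°
tan(βl) = tan(32.1°) = 0.628
Z_in = Z_0·(Z_L + jZ_0·tanβl)/(Z_0 + jZ_L·tanβl)
     = 100·(420 + j62.8)/(100 + j264)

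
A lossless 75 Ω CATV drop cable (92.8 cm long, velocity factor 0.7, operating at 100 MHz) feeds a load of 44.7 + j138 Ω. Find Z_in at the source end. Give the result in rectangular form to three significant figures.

Z_in ≈ 17.4 + j66.5 Ω

λ = v/f = 0.7·c / 100 MHz = 2.1 m
βl = 2π·l/λ = 2π × 0.442 = 159°
tan(βl) = tan(159°) = -0.382
Z_in = Z_0·(Z_L + jZ_0·tanβl)/(Z_0 + jZ_L·tanβl)
     = 75·(44.7 + j109)/(128 − j17.1)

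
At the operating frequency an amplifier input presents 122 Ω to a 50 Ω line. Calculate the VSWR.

For a purely resistive load, VSWR = R_L/Z_0 or Z_0/R_L (whichever > 1) = 122/50

VSWR ≈ 2.44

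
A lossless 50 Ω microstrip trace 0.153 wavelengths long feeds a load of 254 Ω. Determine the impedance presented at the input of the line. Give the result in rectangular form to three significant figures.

Z_in ≈ 14.4 − j32.9 Ω

βl = 2π × 0.153 = 55.1°
tan(βl) = tan(55.1°) = 1.43
Z_in = Z_0·(Z_L + jZ_0·tanβl)/(Z_0 + jZ_L·tanβl)
     = 50·(254 + j71.6)/(50 + j364)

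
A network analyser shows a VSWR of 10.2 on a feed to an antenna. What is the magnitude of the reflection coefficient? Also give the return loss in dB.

|Γ| = (S − 1)/(S + 1) = (10.2 − 1)/(10.2 + 1) = 9.2/11.2
RL = −20·log₁₀|Γ| = −20·log₁₀(0.821)

|Γ| ≈ 0.821; return loss ≈ 1.71 dB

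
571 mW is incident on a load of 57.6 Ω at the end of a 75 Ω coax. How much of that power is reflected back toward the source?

Γ = (57.6 − 75)/(57.6 + 75) = -0.131
|Γ|² = 0.0172
P_refl = |Γ|²·P_inc = 9.83 mW, P_del = (1 − |Γ|²)·P_inc = 561 mW

P_reflected ≈ 9.83 mW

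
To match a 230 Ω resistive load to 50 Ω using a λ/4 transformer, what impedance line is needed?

Z_qwt = √(Z_0·R_L) = √(50 × 230) = √11500

Z_qwt ≈ 107 Ω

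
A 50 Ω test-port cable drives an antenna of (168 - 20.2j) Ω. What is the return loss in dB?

RL ≈ 5.24 dB

Γ = (118 − j20.2)/(218 − j20.2), |Γ| = 0.547
RL = −20·log₁₀|Γ| = −20·log₁₀(0.547)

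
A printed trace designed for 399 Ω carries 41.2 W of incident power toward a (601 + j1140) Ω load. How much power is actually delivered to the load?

P_delivered ≈ 17.2 W

|Γ| = |(202 + j1140)/(1000 + j1140)| = 0.763
|Γ|² = 0.583
P_refl = |Γ|²·P_inc = 24 W, P_del = (1 − |Γ|²)·P_inc = 17.2 W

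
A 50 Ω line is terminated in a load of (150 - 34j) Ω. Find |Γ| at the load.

Γ = (Z_L − Z_0)/(Z_L + Z_0) = (100 − j34)/(200 − j34)
|Γ| = 106/203

|Γ| ≈ 0.521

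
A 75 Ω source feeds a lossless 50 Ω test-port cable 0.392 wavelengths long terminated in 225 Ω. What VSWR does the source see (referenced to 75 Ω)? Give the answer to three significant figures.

VSWR ≈ 4.52

βl = 2π × 0.392 = 141°
tan(βl) = -0.806
Z_in = Z_0·(Z_L + jZ_0·tanβl)/(Z_0 + jZ_L·tanβl) = 26.2 + j54.8 Ω
Γ_s = (Z_in − Z_s)/(Z_in + Z_s) = (-48.8 + j54.8)/(101 + j54.8), |Γ_s| = 0.637
VSWR = (1 + |Γ_s|)/(1 − |Γ_s|)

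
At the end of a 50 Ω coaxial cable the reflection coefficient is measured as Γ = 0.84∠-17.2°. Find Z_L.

Z_L ≈ 146 − j247 Ω

Z_L = Z_0·(1 + Γ)/(1 − Γ) = 50·(1.8 − j0.248)/(0.198 + j0.248)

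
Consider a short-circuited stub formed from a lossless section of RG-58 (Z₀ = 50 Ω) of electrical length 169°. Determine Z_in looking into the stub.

Z_in ≈ −j9.72 Ω

tan(βl) = -0.194
For a short-circuited stub, Z_in = jZ_0·tan(βl)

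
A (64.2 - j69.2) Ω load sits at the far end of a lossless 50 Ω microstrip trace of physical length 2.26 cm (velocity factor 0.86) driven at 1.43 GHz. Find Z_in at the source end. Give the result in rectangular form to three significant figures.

Z_in ≈ 17.5 − j17.4 Ω

λ = v/f = 0.86·c / 1.43 GHz = 0.18 m
βl = 2π·l/λ = 2π × 0.125 = 45.1°
tan(βl) = tan(45.1°) = 1
Z_in = Z_0·(Z_L + jZ_0·tanβl)/(Z_0 + jZ_L·tanβl)
     = 50·(64.2 − j19)/(119 + j64.4)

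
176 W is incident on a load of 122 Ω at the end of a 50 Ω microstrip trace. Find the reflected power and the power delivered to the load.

Γ = (122 − 50)/(122 + 50) = 0.419
|Γ|² = 0.175
P_refl = |Γ|²·P_inc = 30.8 W, P_del = (1 − |Γ|²)·P_inc = 145 W

P_reflected ≈ 30.8 W; P_delivered ≈ 145 W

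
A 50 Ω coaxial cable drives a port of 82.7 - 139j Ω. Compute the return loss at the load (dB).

Γ = (32.7 − j139)/(132.7 − j139), |Γ| = 0.743
RL = −20·log₁₀|Γ| = −20·log₁₀(0.743)

RL ≈ 2.58 dB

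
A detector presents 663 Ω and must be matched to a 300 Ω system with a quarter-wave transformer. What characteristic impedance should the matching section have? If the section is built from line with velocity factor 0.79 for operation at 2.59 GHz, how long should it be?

Z_qwt = √(Z_0·R_L) = √(300 × 663) = √198900
λ = 0.79·c/f = 0.0915 m, so l = λ/4 = 0.0229 m

Z_qwt ≈ 446 Ω; length ≈ 2.29 cm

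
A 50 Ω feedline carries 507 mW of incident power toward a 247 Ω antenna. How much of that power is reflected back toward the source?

Γ = (247 − 50)/(247 + 50) = 0.663
|Γ|² = 0.44
P_refl = |Γ|²·P_inc = 223 mW, P_del = (1 − |Γ|²)·P_inc = 284 mW

P_reflected ≈ 223 mW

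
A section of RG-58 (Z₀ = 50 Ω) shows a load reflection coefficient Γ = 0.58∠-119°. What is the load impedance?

Z_L ≈ 17.5 − j26.7 Ω

Z_L = Z_0·(1 + Γ)/(1 − Γ) = 50·(0.719 − j0.507)/(1.28 + j0.507)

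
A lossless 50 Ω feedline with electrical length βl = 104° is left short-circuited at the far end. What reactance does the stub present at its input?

tan(βl) = -4.01
For a short-circuited stub, Z_in = jZ_0·tan(βl)

X_in ≈ -201 Ω (capacitive)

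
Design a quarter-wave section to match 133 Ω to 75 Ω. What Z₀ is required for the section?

Z_qwt = √(Z_0·R_L) = √(75 × 133) = √9975

Z_qwt ≈ 99.9 Ω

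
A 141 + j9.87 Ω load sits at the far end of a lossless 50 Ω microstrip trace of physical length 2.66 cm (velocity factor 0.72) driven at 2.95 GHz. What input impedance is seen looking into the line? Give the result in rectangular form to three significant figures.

Z_in ≈ 27.1 + j32.9 Ω

λ = v/f = 0.72·c / 2.95 GHz = 0.0732 m
βl = 2π·l/λ = 2π × 0.363 = 131°
tan(βl) = tan(131°) = -1.16
Z_in = Z_0·(Z_L + jZ_0·tanβl)/(Z_0 + jZ_L·tanβl)
     = 50·(141 − j48.1)/(61.4 − j163)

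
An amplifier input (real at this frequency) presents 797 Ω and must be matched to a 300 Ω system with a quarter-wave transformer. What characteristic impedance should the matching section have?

Z_qwt ≈ 489 Ω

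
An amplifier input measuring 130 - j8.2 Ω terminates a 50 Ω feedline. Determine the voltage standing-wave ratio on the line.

VSWR ≈ 2.61

Γ = (Z_L − Z_0)/(Z_L + Z_0) = (80 − j8.2)/(180 − j8.2)
|Γ| = 80.4/180 = 0.446
VSWR = (1 + |Γ|)/(1 − |Γ|) = 1.45/0.554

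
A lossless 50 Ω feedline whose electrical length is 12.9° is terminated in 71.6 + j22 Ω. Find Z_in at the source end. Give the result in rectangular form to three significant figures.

Z_in ≈ 82.3 + j7.2 Ω

tan(βl) = tan(12.9°) = 0.229
Z_in = Z_0·(Z_L + jZ_0·tanβl)/(Z_0 + jZ_L·tanβl)
     = 50·(71.6 + j33.5)/(45 + j16.4)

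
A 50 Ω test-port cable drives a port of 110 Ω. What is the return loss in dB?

Γ = (110 − 50)/(110 + 50) = 0.375
RL = −20·log₁₀|Γ| = −20·log₁₀(0.375)

RL ≈ 8.52 dB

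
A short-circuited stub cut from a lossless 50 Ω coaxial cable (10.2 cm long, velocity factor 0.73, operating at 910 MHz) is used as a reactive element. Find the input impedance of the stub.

λ = v/f = 0.73·c / 910 MHz = 0.241 m
βl = 2π·l/λ = 2π × 0.424 = 153°
tan(βl) = -0.519
For a short-circuited stub, Z_in = jZ_0·tan(βl)

Z_in ≈ −j25.9 Ω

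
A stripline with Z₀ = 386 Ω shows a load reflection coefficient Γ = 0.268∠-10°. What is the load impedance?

Z_L = Z_0·(1 + Γ)/(1 − Γ) = 386·(1.26 − j0.0465)/(0.736 + j0.0465)

Z_L ≈ 659 − j66 Ω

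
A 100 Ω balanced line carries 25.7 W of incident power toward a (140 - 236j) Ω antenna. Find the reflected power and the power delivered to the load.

|Γ| = |(40 − j236)/(240 − j236)| = 0.711
|Γ|² = 0.506
P_refl = |Γ|²·P_inc = 13 W, P_del = (1 − |Γ|²)·P_inc = 12.7 W

P_reflected ≈ 13 W; P_delivered ≈ 12.7 W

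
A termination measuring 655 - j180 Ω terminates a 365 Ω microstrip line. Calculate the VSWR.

VSWR ≈ 1.98

Γ = (Z_L − Z_0)/(Z_L + Z_0) = (290 − j180)/(1020 − j180)
|Γ| = 341/1040 = 0.33
VSWR = (1 + |Γ|)/(1 − |Γ|) = 1.33/0.67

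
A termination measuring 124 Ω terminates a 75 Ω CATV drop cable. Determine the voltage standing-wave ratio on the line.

For a purely resistive load, VSWR = R_L/Z_0 or Z_0/R_L (whichever > 1) = 124/75

VSWR ≈ 1.65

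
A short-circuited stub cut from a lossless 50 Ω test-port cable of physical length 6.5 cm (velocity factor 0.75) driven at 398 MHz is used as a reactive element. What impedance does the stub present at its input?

Z_in ≈ +j44.1 Ω

λ = v/f = 0.75·c / 398 MHz = 0.565 m
βl = 2π·l/λ = 2π × 0.115 = 41.4°
tan(βl) = 0.881
For a short-circuited stub, Z_in = jZ_0·tan(βl)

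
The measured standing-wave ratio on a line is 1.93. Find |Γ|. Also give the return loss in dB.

|Γ| ≈ 0.317; return loss ≈ 9.97 dB

|Γ| = (S − 1)/(S + 1) = (1.93 − 1)/(1.93 + 1) = 0.93/2.93
RL = −20·log₁₀|Γ| = −20·log₁₀(0.317)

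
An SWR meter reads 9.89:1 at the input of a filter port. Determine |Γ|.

|Γ| ≈ 0.816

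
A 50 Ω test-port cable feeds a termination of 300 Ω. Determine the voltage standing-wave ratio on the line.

For a purely resistive load, VSWR = R_L/Z_0 or Z_0/R_L (whichever > 1) = 300/50

VSWR ≈ 6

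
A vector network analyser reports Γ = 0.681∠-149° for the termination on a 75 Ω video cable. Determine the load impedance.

Z_L ≈ 15.3 − j20 Ω

Z_L = Z_0·(1 + Γ)/(1 − Γ) = 75·(0.416 − j0.351)/(1.58 + j0.351)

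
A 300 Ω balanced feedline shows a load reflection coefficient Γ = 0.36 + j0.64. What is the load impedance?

Z_L ≈ 169 + j469 Ω

Z_L = Z_0·(1 + Γ)/(1 − Γ) = 300·(1.36 + j0.64)/(0.64 − j0.64)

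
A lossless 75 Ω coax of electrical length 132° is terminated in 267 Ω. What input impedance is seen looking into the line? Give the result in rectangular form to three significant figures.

Z_in ≈ 35.9 + j58.5 Ω

tan(βl) = tan(132°) = -1.11
Z_in = Z_0·(Z_L + jZ_0·tanβl)/(Z_0 + jZ_L·tanβl)
     = 75·(267 − j83.3)/(75 − j297)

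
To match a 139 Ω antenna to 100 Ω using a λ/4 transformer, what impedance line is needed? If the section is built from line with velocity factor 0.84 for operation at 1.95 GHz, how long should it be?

Z_qwt ≈ 118 Ω; length ≈ 3.23 cm

Z_qwt = √(Z_0·R_L) = √(100 × 139) = √13900
λ = 0.84·c/f = 0.129 m, so l = λ/4 = 0.0323 m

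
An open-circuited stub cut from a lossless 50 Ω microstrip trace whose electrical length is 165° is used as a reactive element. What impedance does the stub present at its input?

tan(βl) = -0.268
For an open-circuited stub, Z_in = −jZ_0·cot(βl) = −jZ_0/tan(βl)

Z_in ≈ +j187 Ω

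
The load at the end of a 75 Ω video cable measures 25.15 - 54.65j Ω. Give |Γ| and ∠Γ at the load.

Γ ≈ 0.648 ∠ -104°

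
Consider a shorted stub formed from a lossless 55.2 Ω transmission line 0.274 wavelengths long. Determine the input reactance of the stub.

βl = 2π × 0.274 = 98.6°
tan(βl) = -6.58
For a shorted stub, Z_in = jZ_0·tan(βl)

X_in ≈ -363 Ω (capacitive)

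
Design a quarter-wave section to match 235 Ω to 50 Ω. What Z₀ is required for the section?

Z_qwt ≈ 108 Ω

Z_qwt = √(Z_0·R_L) = √(50 × 235) = √11750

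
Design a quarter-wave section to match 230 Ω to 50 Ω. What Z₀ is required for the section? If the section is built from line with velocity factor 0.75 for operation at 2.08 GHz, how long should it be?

Z_qwt ≈ 107 Ω; length ≈ 2.7 cm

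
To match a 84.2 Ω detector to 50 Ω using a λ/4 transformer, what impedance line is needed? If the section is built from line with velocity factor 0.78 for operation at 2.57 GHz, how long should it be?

Z_qwt ≈ 64.9 Ω; length ≈ 2.28 cm

Z_qwt = √(Z_0·R_L) = √(50 × 84.2) = √4210
λ = 0.78·c/f = 0.0911 m, so l = λ/4 = 0.0228 m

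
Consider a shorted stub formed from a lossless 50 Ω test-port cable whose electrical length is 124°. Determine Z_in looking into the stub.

Z_in ≈ −j74.1 Ω

tan(βl) = -1.48
For a shorted stub, Z_in = jZ_0·tan(βl)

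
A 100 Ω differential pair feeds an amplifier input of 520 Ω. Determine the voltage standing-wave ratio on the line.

VSWR ≈ 5.2

Γ = (520 − 100)/(520 + 100) = 0.677
VSWR = (1 + 0.677)/(1 − 0.677)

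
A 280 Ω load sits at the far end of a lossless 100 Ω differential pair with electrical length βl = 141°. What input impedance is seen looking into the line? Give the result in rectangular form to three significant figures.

tan(βl) = tan(141°) = -0.81
Z_in = Z_0·(Z_L + jZ_0·tanβl)/(Z_0 + jZ_L·tanβl)
     = 100·(280 − j81)/(100 − j227)

Z_in ≈ 75.5 + j90.2 Ω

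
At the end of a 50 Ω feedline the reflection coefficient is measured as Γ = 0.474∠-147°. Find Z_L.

Z_L ≈ 19.2 − j12.8 Ω

Z_L = Z_0·(1 + Γ)/(1 − Γ) = 50·(0.602 − j0.258)/(1.4 + j0.258)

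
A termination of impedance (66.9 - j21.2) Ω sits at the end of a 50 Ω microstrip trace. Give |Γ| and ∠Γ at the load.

Γ ≈ 0.228 ∠ -41.2°

Γ = (Z_L − Z_0)/(Z_L + Z_0) = (16.9 − j21.2)/(116.9 − j21.2)
|Γ| = 27.1/119 = 0.228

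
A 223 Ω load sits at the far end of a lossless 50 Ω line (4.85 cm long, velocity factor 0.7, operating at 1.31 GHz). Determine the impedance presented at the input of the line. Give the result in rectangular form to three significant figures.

Z_in ≈ 12.5 + j16.2 Ω

λ = v/f = 0.7·c / 1.31 GHz = 0.16 m
βl = 2π·l/λ = 2π × 0.303 = 109°
tan(βl) = tan(109°) = -2.92
Z_in = Z_0·(Z_L + jZ_0·tanβl)/(Z_0 + jZ_L·tanβl)
     = 50·(223 − j146)/(50 − j651)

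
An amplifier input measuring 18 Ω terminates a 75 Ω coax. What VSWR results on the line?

VSWR ≈ 4.17

Γ = (18 − 75)/(18 + 75) = -0.613
VSWR = (1 + 0.613)/(1 − 0.613)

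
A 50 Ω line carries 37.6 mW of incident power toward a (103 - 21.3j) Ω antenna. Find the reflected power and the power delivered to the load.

P_reflected ≈ 5.14 mW; P_delivered ≈ 32.5 mW

|Γ| = |(53 − j21.3)/(153 − j21.3)| = 0.37
|Γ|² = 0.137
P_refl = |Γ|²·P_inc = 5.14 mW, P_del = (1 − |Γ|²)·P_inc = 32.5 mW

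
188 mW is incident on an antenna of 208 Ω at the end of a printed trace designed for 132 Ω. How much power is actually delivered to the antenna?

Γ = (208 − 132)/(208 + 132) = 0.224
|Γ|² = 0.05
P_refl = |Γ|²·P_inc = 9.39 mW, P_del = (1 − |Γ|²)·P_inc = 179 mW

P_delivered ≈ 179 mW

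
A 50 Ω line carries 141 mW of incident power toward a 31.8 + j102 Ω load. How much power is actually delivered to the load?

|Γ| = |(-18.2 + j102)/(81.8 + j102)| = 0.792
|Γ|² = 0.628
P_refl = |Γ|²·P_inc = 88.5 mW, P_del = (1 − |Γ|²)·P_inc = 52.5 mW

P_delivered ≈ 52.5 mW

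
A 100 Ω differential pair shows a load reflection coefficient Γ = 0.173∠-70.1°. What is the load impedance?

Z_L ≈ 106 − j35.7 Ω

Z_L = Z_0·(1 + Γ)/(1 − Γ) = 100·(1.06 − j0.163)/(0.941 + j0.163)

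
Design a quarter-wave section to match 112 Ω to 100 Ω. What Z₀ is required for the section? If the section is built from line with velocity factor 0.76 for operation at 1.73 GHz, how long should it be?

Z_qwt = √(Z_0·R_L) = √(100 × 112) = √11200
λ = 0.76·c/f = 0.132 m, so l = λ/4 = 0.0329 m

Z_qwt ≈ 106 Ω; length ≈ 3.29 cm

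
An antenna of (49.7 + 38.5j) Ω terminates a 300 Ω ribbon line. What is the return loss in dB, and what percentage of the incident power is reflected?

RL ≈ 2.86 dB; 51.8% of incident power reflected

Γ = (-250.3 + j38.5)/(349.7 + j38.5), |Γ| = 0.72
RL = −20·log₁₀(0.72) = 2.86 dB
P_refl/P_inc = |Γ|² = 0.518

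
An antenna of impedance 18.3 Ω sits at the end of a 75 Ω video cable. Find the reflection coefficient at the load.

Γ = -0.608

Γ = (Z_L − Z_0)/(Z_L + Z_0) = (18.3 − 75)/(18.3 + 75) = -56.7/93.3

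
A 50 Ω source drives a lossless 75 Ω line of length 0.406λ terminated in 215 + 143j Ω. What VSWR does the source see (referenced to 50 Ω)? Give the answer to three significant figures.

VSWR ≈ 4.73

βl = 2π × 0.406 = 146°
tan(βl) = -0.67
Z_in = Z_0·(Z_L + jZ_0·tanβl)/(Z_0 + jZ_L·tanβl) = 35.1 + j70.3 Ω
Γ_s = (Z_in − Z_s)/(Z_in + Z_s) = (-14.9 + j70.3)/(85.1 + j70.3), |Γ_s| = 0.651
VSWR = (1 + |Γ_s|)/(1 − |Γ_s|)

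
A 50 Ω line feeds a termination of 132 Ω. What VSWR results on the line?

VSWR ≈ 2.64

Γ = (132 − 50)/(132 + 50) = 0.451
VSWR = (1 + 0.451)/(1 − 0.451)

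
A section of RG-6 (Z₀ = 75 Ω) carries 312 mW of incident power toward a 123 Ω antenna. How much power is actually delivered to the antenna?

P_delivered ≈ 294 mW

Γ = (123 − 75)/(123 + 75) = 0.242
|Γ|² = 0.0588
P_refl = |Γ|²·P_inc = 18.3 mW, P_del = (1 − |Γ|²)·P_inc = 294 mW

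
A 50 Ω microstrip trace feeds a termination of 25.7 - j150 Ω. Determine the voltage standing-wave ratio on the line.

VSWR ≈ 19.9

Γ = (Z_L − Z_0)/(Z_L + Z_0) = (-24.3 − j150)/(75.7 − j150)
|Γ| = 152/168 = 0.904
VSWR = (1 + |Γ|)/(1 − |Γ|) = 1.9/0.0956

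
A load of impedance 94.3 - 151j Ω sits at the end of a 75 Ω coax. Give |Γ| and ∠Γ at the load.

Γ = (Z_L − Z_0)/(Z_L + Z_0) = (19.3 − j151)/(169.3 − j151)
|Γ| = 152/227 = 0.671

Γ ≈ 0.671 ∠ -41°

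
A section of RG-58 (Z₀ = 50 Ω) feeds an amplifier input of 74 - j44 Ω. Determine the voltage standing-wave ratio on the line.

VSWR ≈ 2.23

Γ = (Z_L − Z_0)/(Z_L + Z_0) = (24 − j44)/(124 − j44)
|Γ| = 50.1/132 = 0.381
VSWR = (1 + |Γ|)/(1 − |Γ|) = 1.38/0.619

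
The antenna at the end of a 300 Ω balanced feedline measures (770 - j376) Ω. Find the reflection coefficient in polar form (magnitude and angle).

Γ ≈ 0.531 ∠ -19.3°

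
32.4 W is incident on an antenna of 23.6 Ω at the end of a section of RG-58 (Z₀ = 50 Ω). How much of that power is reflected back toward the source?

P_reflected ≈ 4.17 W

Γ = (23.6 − 50)/(23.6 + 50) = -0.359
|Γ|² = 0.129
P_refl = |Γ|²·P_inc = 4.17 W, P_del = (1 − |Γ|²)·P_inc = 28.2 W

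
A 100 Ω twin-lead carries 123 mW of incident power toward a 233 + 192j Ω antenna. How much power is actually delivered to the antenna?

|Γ| = |(133 + j192)/(333 + j192)| = 0.608
|Γ|² = 0.369
P_refl = |Γ|²·P_inc = 45.4 mW, P_del = (1 − |Γ|²)·P_inc = 77.6 mW

P_delivered ≈ 77.6 mW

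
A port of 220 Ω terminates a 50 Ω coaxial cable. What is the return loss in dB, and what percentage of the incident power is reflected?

Γ = (220 − 50)/(220 + 50) = 0.63
RL = −20·log₁₀(0.63) = 4.02 dB
P_refl/P_inc = |Γ|² = 0.396

RL ≈ 4.02 dB; 39.6% of incident power reflected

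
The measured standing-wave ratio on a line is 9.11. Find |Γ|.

|Γ| ≈ 0.802

|Γ| = (S − 1)/(S + 1) = (9.11 − 1)/(9.11 + 1) = 8.11/10.1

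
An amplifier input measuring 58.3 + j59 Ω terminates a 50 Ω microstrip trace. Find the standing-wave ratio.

Γ = (Z_L − Z_0)/(Z_L + Z_0) = (8.3 + j59)/(108.3 + j59)
|Γ| = 59.6/123 = 0.483
VSWR = (1 + |Γ|)/(1 − |Γ|) = 1.48/0.517

VSWR ≈ 2.87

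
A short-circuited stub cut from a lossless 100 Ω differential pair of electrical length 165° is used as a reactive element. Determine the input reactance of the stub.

tan(βl) = -0.268
For a short-circuited stub, Z_in = jZ_0·tan(βl)

X_in ≈ -26.8 Ω (capacitive)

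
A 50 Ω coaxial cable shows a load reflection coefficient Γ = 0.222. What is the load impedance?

Z_L ≈ 78.5 Ω

Z_L = Z_0·(1 + Γ)/(1 − Γ) = 50·(1.22)/(0.778)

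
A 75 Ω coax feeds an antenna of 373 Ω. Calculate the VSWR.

Γ = (373 − 75)/(373 + 75) = 0.665
VSWR = (1 + 0.665)/(1 − 0.665)

VSWR ≈ 4.97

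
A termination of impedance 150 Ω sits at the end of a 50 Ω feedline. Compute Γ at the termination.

Γ = (Z_L − Z_0)/(Z_L + Z_0) = (150 − 50)/(150 + 50) = 100/200

Γ = 0.5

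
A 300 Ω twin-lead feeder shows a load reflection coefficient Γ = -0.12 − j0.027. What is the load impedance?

Z_L = Z_0·(1 + Γ)/(1 − Γ) = 300·(0.88 − j0.027)/(1.12 + j0.027)

Z_L ≈ 235 − j12.9 Ω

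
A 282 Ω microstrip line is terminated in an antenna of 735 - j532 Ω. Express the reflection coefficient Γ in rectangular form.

Γ = (Z_L − Z_0)/(Z_L + Z_0) = (453 − j532)/(1017 − j532)

Γ ≈ 0.565 − j0.228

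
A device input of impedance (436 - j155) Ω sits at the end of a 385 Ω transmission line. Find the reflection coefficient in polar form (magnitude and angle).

Γ = (Z_L − Z_0)/(Z_L + Z_0) = (51 − j155)/(821 − j155)
|Γ| = 163/836 = 0.195

Γ ≈ 0.195 ∠ -61.1°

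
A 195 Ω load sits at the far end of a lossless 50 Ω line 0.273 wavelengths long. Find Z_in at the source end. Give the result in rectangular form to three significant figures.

βl = 2π × 0.273 = 98.3°
tan(βl) = tan(98.3°) = -6.87
Z_in = Z_0·(Z_L + jZ_0·tanβl)/(Z_0 + jZ_L·tanβl)
     = 50·(195 − j344)/(50 − j1340)

Z_in ≈ 13.1 + j6.79 Ω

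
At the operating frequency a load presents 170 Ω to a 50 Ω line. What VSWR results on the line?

Γ = (170 − 50)/(170 + 50) = 0.545
VSWR = (1 + 0.545)/(1 − 0.545)

VSWR ≈ 3.4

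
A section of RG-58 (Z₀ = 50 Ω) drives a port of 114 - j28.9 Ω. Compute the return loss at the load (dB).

RL ≈ 7.5 dB

Γ = (64 − j28.9)/(164 − j28.9), |Γ| = 0.422
RL = −20·log₁₀|Γ| = −20·log₁₀(0.422)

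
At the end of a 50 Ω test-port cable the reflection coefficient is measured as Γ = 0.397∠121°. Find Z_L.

Z_L ≈ 26.9 + j21.7 Ω

Z_L = Z_0·(1 + Γ)/(1 − Γ) = 50·(0.796 + j0.34)/(1.2 − j0.34)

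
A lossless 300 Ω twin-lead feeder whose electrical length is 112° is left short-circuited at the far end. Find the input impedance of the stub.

tan(βl) = -2.48
For a short-circuited stub, Z_in = jZ_0·tan(βl)

Z_in ≈ −j743 Ω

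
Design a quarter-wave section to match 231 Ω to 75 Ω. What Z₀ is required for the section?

Z_qwt ≈ 132 Ω

Z_qwt = √(Z_0·R_L) = √(75 × 231) = √17320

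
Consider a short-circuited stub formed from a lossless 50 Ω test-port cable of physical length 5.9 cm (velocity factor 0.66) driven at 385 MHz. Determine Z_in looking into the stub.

Z_in ≈ +j43.9 Ω

λ = v/f = 0.66·c / 385 MHz = 0.514 m
βl = 2π·l/λ = 2π × 0.115 = 41.3°
tan(βl) = 0.879
For a short-circuited stub, Z_in = jZ_0·tan(βl)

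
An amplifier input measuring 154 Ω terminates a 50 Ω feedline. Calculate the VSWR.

For a purely resistive load, VSWR = R_L/Z_0 or Z_0/R_L (whichever > 1) = 154/50

VSWR ≈ 3.08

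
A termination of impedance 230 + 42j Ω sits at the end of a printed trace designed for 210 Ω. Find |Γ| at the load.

|Γ| ≈ 0.105

Γ = (Z_L − Z_0)/(Z_L + Z_0) = (20 + j42)/(440 + j42)
|Γ| = 46.5/442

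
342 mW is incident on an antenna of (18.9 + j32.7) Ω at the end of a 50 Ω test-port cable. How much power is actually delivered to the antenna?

|Γ| = |(-31.1 + j32.7)/(68.9 + j32.7)| = 0.592
|Γ|² = 0.35
P_refl = |Γ|²·P_inc = 120 mW, P_del = (1 − |Γ|²)·P_inc = 222 mW

P_delivered ≈ 222 mW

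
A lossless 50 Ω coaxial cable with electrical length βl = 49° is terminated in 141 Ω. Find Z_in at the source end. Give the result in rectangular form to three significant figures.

tan(βl) = tan(49°) = 1.15
Z_in = Z_0·(Z_L + jZ_0·tanβl)/(Z_0 + jZ_L·tanβl)
     = 50·(141 + j57.5)/(50 + j162)

Z_in ≈ 28.4 − j34.7 Ω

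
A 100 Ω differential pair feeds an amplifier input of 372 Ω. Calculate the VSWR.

Γ = (372 − 100)/(372 + 100) = 0.576
VSWR = (1 + 0.576)/(1 − 0.576)

VSWR ≈ 3.72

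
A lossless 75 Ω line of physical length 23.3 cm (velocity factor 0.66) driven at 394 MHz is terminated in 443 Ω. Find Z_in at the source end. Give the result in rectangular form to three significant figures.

Z_in ≈ 162 + j205 Ω

λ = v/f = 0.66·c / 394 MHz = 0.503 m
βl = 2π·l/λ = 2π × 0.464 = 167°
tan(βl) = tan(167°) = -0.232
Z_in = Z_0·(Z_L + jZ_0·tanβl)/(Z_0 + jZ_L·tanβl)
     = 75·(443 − j17.4)/(75 − j103)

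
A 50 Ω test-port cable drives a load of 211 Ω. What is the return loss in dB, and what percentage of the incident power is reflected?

Γ = (211 − 50)/(211 + 50) = 0.617
RL = −20·log₁₀(0.617) = 4.2 dB
P_refl/P_inc = |Γ|² = 0.381

RL ≈ 4.2 dB; 38.1% of incident power reflected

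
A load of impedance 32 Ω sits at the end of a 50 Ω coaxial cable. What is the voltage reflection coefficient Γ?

Γ = (Z_L − Z_0)/(Z_L + Z_0) = (32 − 50)/(32 + 50) = -18/82

Γ = -0.22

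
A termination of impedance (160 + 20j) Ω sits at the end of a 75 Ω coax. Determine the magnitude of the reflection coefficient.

Γ = (Z_L − Z_0)/(Z_L + Z_0) = (85 + j20)/(235 + j20)
|Γ| = 87.3/236

|Γ| ≈ 0.37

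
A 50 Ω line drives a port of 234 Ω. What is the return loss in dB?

RL ≈ 3.77 dB

Γ = (234 − 50)/(234 + 50) = 0.648
RL = −20·log₁₀|Γ| = −20·log₁₀(0.648)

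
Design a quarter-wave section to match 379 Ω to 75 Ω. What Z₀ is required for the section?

Z_qwt = √(Z_0·R_L) = √(75 × 379) = √28420

Z_qwt ≈ 169 Ω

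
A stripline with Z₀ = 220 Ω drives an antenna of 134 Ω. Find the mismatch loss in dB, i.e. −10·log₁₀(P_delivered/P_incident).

mismatch loss ≈ 0.264 dB

Γ = (134 − 220)/(134 + 220) = -0.243
|Γ|² = 0.059, so P_del/P_inc = 1 − |Γ|² = 0.941
ML = −10·log₁₀(1 − |Γ|²)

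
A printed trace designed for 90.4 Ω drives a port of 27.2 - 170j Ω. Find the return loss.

Γ = (-63.2 − j170)/(117.6 − j170), |Γ| = 0.877
RL = −20·log₁₀|Γ| = −20·log₁₀(0.877)

RL ≈ 1.14 dB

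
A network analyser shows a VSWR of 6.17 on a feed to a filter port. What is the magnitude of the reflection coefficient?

|Γ| ≈ 0.721

|Γ| = (S − 1)/(S + 1) = (6.17 − 1)/(6.17 + 1) = 5.17/7.17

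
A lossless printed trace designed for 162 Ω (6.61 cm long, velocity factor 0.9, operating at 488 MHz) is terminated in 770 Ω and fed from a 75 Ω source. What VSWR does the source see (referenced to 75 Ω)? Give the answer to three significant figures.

VSWR ≈ 6.63

λ = v/f = 0.9·c / 488 MHz = 0.553 m
βl = 2π·l/λ = 2π × 0.119 = 43°
tan(βl) = 0.933
Z_in = Z_0·(Z_L + jZ_0·tanβl)/(Z_0 + jZ_L·tanβl) = 69.7 − j158 Ω
Γ_s = (Z_in − Z_s)/(Z_in + Z_s) = (-5.29 − j158)/(145 − j158), |Γ_s| = 0.738
VSWR = (1 + |Γ_s|)/(1 − |Γ_s|)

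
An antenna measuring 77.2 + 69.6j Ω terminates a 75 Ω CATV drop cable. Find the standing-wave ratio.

VSWR ≈ 2.43

Γ = (Z_L − Z_0)/(Z_L + Z_0) = (2.2 + j69.6)/(152.2 + j69.6)
|Γ| = 69.6/167 = 0.416
VSWR = (1 + |Γ|)/(1 − |Γ|) = 1.42/0.584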